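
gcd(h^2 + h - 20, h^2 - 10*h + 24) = h - 4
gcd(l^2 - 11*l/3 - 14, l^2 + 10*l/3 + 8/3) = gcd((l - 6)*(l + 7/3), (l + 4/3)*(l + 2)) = 1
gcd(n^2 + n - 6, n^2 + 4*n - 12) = n - 2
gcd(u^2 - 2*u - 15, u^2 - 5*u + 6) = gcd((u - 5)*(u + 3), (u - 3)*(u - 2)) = 1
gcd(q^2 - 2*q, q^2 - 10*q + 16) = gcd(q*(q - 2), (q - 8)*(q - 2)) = q - 2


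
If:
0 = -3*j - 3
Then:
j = -1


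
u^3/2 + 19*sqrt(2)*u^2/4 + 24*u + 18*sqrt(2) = (u/2 + sqrt(2))*(u + 3*sqrt(2)/2)*(u + 6*sqrt(2))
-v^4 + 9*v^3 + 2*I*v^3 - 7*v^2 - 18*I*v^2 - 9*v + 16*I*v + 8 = (v - 8)*(v - 1)*(I*v + 1)^2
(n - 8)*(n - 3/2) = n^2 - 19*n/2 + 12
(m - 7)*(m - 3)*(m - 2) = m^3 - 12*m^2 + 41*m - 42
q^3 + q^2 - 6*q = q*(q - 2)*(q + 3)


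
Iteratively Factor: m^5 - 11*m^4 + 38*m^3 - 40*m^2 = (m - 2)*(m^4 - 9*m^3 + 20*m^2) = (m - 5)*(m - 2)*(m^3 - 4*m^2) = (m - 5)*(m - 4)*(m - 2)*(m^2) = m*(m - 5)*(m - 4)*(m - 2)*(m)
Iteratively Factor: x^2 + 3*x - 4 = (x - 1)*(x + 4)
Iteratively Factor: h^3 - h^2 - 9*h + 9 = (h + 3)*(h^2 - 4*h + 3) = (h - 1)*(h + 3)*(h - 3)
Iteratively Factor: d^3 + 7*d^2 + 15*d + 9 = (d + 3)*(d^2 + 4*d + 3) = (d + 3)^2*(d + 1)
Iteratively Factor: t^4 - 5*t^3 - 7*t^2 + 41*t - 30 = (t - 1)*(t^3 - 4*t^2 - 11*t + 30) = (t - 5)*(t - 1)*(t^2 + t - 6) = (t - 5)*(t - 1)*(t + 3)*(t - 2)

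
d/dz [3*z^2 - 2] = 6*z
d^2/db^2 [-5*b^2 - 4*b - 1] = -10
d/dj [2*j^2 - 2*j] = 4*j - 2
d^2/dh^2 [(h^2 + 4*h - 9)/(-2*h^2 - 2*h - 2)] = 3*(-h^3 + 10*h^2 + 13*h + 1)/(h^6 + 3*h^5 + 6*h^4 + 7*h^3 + 6*h^2 + 3*h + 1)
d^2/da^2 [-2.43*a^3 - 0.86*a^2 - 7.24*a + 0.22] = -14.58*a - 1.72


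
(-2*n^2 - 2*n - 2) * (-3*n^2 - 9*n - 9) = 6*n^4 + 24*n^3 + 42*n^2 + 36*n + 18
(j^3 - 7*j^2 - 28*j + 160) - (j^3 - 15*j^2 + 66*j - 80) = 8*j^2 - 94*j + 240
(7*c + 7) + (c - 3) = 8*c + 4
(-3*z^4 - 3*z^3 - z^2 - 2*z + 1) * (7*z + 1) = -21*z^5 - 24*z^4 - 10*z^3 - 15*z^2 + 5*z + 1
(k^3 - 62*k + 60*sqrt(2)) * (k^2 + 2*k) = k^5 + 2*k^4 - 62*k^3 - 124*k^2 + 60*sqrt(2)*k^2 + 120*sqrt(2)*k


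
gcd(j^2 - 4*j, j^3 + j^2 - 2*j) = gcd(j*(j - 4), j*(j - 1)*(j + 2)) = j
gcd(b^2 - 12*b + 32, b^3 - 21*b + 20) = b - 4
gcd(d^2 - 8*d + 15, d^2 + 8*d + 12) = 1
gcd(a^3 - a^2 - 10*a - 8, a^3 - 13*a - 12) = a^2 - 3*a - 4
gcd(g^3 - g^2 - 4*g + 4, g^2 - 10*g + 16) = g - 2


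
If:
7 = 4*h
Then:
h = 7/4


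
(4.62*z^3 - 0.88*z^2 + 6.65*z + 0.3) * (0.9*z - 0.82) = 4.158*z^4 - 4.5804*z^3 + 6.7066*z^2 - 5.183*z - 0.246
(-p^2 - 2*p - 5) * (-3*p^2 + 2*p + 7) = 3*p^4 + 4*p^3 + 4*p^2 - 24*p - 35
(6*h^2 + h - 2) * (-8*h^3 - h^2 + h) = -48*h^5 - 14*h^4 + 21*h^3 + 3*h^2 - 2*h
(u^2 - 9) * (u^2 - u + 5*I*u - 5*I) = u^4 - u^3 + 5*I*u^3 - 9*u^2 - 5*I*u^2 + 9*u - 45*I*u + 45*I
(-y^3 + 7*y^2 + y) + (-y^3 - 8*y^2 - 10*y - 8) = -2*y^3 - y^2 - 9*y - 8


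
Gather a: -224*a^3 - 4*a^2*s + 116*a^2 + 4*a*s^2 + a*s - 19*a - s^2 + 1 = -224*a^3 + a^2*(116 - 4*s) + a*(4*s^2 + s - 19) - s^2 + 1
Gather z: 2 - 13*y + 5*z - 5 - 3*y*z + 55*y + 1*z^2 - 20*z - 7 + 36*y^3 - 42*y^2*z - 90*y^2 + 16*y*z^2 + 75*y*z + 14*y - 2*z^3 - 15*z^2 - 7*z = 36*y^3 - 90*y^2 + 56*y - 2*z^3 + z^2*(16*y - 14) + z*(-42*y^2 + 72*y - 22) - 10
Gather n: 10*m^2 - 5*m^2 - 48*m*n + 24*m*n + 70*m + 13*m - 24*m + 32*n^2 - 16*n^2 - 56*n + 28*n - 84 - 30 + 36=5*m^2 + 59*m + 16*n^2 + n*(-24*m - 28) - 78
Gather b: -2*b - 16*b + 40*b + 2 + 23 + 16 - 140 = 22*b - 99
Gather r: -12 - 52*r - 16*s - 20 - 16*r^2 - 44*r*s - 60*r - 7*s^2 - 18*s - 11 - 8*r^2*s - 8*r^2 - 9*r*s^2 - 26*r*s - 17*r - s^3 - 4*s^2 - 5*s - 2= r^2*(-8*s - 24) + r*(-9*s^2 - 70*s - 129) - s^3 - 11*s^2 - 39*s - 45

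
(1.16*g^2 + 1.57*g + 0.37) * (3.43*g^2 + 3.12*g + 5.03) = 3.9788*g^4 + 9.0043*g^3 + 12.0023*g^2 + 9.0515*g + 1.8611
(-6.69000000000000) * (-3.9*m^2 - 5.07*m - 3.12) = 26.091*m^2 + 33.9183*m + 20.8728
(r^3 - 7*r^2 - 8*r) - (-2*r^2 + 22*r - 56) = r^3 - 5*r^2 - 30*r + 56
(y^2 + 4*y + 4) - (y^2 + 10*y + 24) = -6*y - 20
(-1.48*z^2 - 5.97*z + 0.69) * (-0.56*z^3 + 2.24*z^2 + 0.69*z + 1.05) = 0.8288*z^5 + 0.028*z^4 - 14.7804*z^3 - 4.1277*z^2 - 5.7924*z + 0.7245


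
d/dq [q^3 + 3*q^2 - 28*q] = 3*q^2 + 6*q - 28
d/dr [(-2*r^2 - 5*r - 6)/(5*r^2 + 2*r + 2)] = (21*r^2 + 52*r + 2)/(25*r^4 + 20*r^3 + 24*r^2 + 8*r + 4)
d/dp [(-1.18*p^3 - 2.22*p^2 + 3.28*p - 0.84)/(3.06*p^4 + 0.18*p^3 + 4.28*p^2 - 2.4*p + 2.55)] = (3.6108*p^6 + 13.5864*p^5 - 34.7612*p^4 + 14.7648*p^3 - 17.2838*p^2 - 4.1316*p + 6.348)/(9.3636*p^8 + 1.1016*p^7 + 26.226*p^6 - 13.1472*p^5 + 33.0604*p^4 - 19.626*p^3 + 27.588*p^2 - 12.24*p + 6.5025)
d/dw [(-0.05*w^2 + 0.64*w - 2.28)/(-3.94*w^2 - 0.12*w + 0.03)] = (2.5276*w^2 - 17.9694*w - 0.2544)/(15.5236*w^4 + 0.9456*w^3 - 0.222*w^2 - 0.0072*w + 0.0009)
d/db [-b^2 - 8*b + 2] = -2*b - 8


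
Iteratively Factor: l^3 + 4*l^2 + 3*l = (l + 1)*(l^2 + 3*l) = (l + 1)*(l + 3)*(l)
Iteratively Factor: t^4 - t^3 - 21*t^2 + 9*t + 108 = (t + 3)*(t^3 - 4*t^2 - 9*t + 36) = (t + 3)^2*(t^2 - 7*t + 12) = (t - 4)*(t + 3)^2*(t - 3)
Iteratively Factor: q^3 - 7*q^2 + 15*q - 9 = (q - 3)*(q^2 - 4*q + 3) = (q - 3)^2*(q - 1)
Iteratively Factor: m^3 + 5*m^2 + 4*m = (m + 1)*(m^2 + 4*m) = m*(m + 1)*(m + 4)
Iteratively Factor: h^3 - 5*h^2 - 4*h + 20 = (h + 2)*(h^2 - 7*h + 10) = (h - 5)*(h + 2)*(h - 2)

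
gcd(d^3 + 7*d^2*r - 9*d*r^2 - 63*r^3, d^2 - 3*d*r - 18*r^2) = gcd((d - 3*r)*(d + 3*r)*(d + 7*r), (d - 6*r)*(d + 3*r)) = d + 3*r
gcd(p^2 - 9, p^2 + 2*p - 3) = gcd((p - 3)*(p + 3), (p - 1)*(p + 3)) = p + 3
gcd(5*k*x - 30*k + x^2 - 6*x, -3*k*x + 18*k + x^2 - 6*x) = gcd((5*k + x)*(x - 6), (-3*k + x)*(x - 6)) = x - 6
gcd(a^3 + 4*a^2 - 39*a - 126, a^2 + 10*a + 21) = a^2 + 10*a + 21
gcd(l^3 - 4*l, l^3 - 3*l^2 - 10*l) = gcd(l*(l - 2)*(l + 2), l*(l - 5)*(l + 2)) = l^2 + 2*l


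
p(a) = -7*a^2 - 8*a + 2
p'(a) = -14*a - 8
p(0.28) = -0.79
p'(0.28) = -11.92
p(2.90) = -80.07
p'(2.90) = -48.60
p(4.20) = -155.08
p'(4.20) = -66.80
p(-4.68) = -113.88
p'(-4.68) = 57.52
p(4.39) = -168.02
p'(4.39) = -69.46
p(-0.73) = 4.11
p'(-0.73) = 2.22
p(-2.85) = -32.06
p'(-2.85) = 31.90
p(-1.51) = -1.88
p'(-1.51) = 13.14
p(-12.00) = -910.00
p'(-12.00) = 160.00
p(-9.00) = -493.00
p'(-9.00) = 118.00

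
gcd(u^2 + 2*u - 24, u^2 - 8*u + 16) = u - 4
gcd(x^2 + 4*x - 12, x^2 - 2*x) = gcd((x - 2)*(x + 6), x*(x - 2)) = x - 2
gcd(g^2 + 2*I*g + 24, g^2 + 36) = g + 6*I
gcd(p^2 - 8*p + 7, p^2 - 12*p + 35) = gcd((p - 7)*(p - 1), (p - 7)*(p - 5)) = p - 7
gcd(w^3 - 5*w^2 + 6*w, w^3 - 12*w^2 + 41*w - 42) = w^2 - 5*w + 6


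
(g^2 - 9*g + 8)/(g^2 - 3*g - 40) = (g - 1)/(g + 5)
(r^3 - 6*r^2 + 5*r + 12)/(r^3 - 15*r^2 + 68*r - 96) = (r + 1)/(r - 8)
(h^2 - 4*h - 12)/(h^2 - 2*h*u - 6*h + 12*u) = (-h - 2)/(-h + 2*u)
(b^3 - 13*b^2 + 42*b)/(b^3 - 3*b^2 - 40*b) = (-b^2 + 13*b - 42)/(-b^2 + 3*b + 40)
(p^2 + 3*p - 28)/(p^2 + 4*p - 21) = (p - 4)/(p - 3)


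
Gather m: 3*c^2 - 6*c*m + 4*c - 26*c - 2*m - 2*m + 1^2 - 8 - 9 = 3*c^2 - 22*c + m*(-6*c - 4) - 16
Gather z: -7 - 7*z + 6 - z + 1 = -8*z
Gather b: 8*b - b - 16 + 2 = 7*b - 14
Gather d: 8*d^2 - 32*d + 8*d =8*d^2 - 24*d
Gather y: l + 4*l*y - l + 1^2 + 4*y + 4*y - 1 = y*(4*l + 8)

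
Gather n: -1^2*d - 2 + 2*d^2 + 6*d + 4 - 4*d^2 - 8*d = -2*d^2 - 3*d + 2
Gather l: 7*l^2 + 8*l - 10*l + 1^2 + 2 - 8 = 7*l^2 - 2*l - 5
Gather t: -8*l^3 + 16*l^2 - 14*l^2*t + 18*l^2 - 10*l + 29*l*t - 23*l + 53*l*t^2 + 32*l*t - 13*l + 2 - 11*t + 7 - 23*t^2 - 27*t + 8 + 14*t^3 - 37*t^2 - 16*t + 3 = -8*l^3 + 34*l^2 - 46*l + 14*t^3 + t^2*(53*l - 60) + t*(-14*l^2 + 61*l - 54) + 20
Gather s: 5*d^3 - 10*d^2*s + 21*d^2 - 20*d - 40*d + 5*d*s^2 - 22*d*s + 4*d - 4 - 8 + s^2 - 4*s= 5*d^3 + 21*d^2 - 56*d + s^2*(5*d + 1) + s*(-10*d^2 - 22*d - 4) - 12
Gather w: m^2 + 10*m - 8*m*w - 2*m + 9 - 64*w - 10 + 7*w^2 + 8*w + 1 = m^2 + 8*m + 7*w^2 + w*(-8*m - 56)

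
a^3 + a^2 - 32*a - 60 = (a - 6)*(a + 2)*(a + 5)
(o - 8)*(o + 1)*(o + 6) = o^3 - o^2 - 50*o - 48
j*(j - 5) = j^2 - 5*j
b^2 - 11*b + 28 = (b - 7)*(b - 4)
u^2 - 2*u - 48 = (u - 8)*(u + 6)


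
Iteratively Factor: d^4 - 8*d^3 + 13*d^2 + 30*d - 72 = (d - 3)*(d^3 - 5*d^2 - 2*d + 24) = (d - 4)*(d - 3)*(d^2 - d - 6) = (d - 4)*(d - 3)^2*(d + 2)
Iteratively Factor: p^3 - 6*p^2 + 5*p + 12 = (p - 4)*(p^2 - 2*p - 3) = (p - 4)*(p - 3)*(p + 1)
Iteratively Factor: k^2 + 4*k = (k + 4)*(k)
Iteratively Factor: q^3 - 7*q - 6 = (q + 2)*(q^2 - 2*q - 3) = (q - 3)*(q + 2)*(q + 1)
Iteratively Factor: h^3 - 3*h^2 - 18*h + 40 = (h + 4)*(h^2 - 7*h + 10) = (h - 2)*(h + 4)*(h - 5)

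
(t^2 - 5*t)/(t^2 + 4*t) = (t - 5)/(t + 4)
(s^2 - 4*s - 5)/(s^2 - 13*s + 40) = (s + 1)/(s - 8)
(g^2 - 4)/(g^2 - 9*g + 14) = (g + 2)/(g - 7)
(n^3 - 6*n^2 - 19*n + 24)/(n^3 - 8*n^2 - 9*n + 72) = (n - 1)/(n - 3)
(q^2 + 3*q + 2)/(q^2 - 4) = (q + 1)/(q - 2)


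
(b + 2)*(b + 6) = b^2 + 8*b + 12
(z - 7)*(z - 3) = z^2 - 10*z + 21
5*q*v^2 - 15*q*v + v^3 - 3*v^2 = v*(5*q + v)*(v - 3)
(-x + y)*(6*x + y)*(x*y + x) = -6*x^3*y - 6*x^3 + 5*x^2*y^2 + 5*x^2*y + x*y^3 + x*y^2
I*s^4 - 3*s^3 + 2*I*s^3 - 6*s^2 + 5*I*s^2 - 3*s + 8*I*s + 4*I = (s + 1)*(s - I)*(s + 4*I)*(I*s + I)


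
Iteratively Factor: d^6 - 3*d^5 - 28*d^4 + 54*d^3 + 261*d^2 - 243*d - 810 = (d - 3)*(d^5 - 28*d^3 - 30*d^2 + 171*d + 270) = (d - 3)*(d + 3)*(d^4 - 3*d^3 - 19*d^2 + 27*d + 90) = (d - 5)*(d - 3)*(d + 3)*(d^3 + 2*d^2 - 9*d - 18) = (d - 5)*(d - 3)*(d + 3)^2*(d^2 - d - 6) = (d - 5)*(d - 3)^2*(d + 3)^2*(d + 2)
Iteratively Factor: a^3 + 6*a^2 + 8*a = (a)*(a^2 + 6*a + 8) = a*(a + 4)*(a + 2)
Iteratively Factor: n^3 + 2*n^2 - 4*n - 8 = (n + 2)*(n^2 - 4) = (n - 2)*(n + 2)*(n + 2)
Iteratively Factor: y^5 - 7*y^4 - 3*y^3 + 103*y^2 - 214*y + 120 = (y - 3)*(y^4 - 4*y^3 - 15*y^2 + 58*y - 40) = (y - 5)*(y - 3)*(y^3 + y^2 - 10*y + 8) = (y - 5)*(y - 3)*(y + 4)*(y^2 - 3*y + 2) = (y - 5)*(y - 3)*(y - 2)*(y + 4)*(y - 1)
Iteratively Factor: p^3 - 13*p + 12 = (p + 4)*(p^2 - 4*p + 3) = (p - 1)*(p + 4)*(p - 3)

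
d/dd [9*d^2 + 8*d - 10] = 18*d + 8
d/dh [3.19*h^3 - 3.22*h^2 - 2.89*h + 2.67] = 9.57*h^2 - 6.44*h - 2.89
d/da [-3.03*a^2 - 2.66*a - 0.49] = -6.06*a - 2.66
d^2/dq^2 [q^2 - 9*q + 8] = 2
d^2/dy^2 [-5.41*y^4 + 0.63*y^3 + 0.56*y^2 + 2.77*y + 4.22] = -64.92*y^2 + 3.78*y + 1.12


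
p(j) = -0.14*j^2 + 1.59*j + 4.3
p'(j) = 1.59 - 0.28*j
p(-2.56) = -0.69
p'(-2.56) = 2.31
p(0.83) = 5.52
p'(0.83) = 1.36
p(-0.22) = 3.94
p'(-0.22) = 1.65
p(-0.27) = 3.86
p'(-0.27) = 1.67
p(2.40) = 7.31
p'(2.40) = 0.92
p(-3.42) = -2.78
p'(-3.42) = 2.55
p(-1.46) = 1.68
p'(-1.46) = 2.00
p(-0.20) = 3.98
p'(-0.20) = 1.65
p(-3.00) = -1.73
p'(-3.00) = 2.43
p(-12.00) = -34.94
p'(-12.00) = 4.95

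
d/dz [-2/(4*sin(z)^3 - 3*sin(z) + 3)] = 6*(4*sin(z)^2 - 1)*cos(z)/(sin(3*z) - 3)^2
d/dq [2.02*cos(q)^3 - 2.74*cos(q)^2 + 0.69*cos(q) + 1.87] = (-6.06*cos(q)^2 + 5.48*cos(q) - 0.69)*sin(q)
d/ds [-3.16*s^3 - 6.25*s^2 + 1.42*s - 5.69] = -9.48*s^2 - 12.5*s + 1.42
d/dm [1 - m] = -1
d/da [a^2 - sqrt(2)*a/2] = 2*a - sqrt(2)/2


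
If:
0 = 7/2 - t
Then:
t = 7/2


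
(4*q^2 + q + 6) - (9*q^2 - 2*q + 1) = -5*q^2 + 3*q + 5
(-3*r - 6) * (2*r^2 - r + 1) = -6*r^3 - 9*r^2 + 3*r - 6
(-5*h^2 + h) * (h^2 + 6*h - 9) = -5*h^4 - 29*h^3 + 51*h^2 - 9*h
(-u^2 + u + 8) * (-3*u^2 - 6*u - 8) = 3*u^4 + 3*u^3 - 22*u^2 - 56*u - 64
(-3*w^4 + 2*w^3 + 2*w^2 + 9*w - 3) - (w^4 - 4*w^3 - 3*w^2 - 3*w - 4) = -4*w^4 + 6*w^3 + 5*w^2 + 12*w + 1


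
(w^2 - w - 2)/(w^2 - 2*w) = (w + 1)/w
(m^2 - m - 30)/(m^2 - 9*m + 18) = (m + 5)/(m - 3)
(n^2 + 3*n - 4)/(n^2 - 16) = (n - 1)/(n - 4)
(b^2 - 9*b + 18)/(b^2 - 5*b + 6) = (b - 6)/(b - 2)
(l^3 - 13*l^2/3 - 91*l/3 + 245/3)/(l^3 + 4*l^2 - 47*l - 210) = (l - 7/3)/(l + 6)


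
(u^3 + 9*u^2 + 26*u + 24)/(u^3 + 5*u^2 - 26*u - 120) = (u^2 + 5*u + 6)/(u^2 + u - 30)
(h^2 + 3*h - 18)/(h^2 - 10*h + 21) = (h + 6)/(h - 7)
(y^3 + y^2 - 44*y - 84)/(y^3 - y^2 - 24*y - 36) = (y^2 - y - 42)/(y^2 - 3*y - 18)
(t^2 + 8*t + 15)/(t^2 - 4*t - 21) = (t + 5)/(t - 7)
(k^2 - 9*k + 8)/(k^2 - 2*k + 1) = (k - 8)/(k - 1)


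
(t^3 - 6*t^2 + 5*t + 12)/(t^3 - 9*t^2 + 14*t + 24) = (t - 3)/(t - 6)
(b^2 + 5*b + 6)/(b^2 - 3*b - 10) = (b + 3)/(b - 5)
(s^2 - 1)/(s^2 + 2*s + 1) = (s - 1)/(s + 1)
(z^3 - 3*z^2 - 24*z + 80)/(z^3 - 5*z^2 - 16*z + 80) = (z^2 + z - 20)/(z^2 - z - 20)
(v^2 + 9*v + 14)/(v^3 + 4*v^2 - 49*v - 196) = (v + 2)/(v^2 - 3*v - 28)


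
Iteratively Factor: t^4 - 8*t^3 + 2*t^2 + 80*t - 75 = (t - 1)*(t^3 - 7*t^2 - 5*t + 75) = (t - 5)*(t - 1)*(t^2 - 2*t - 15) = (t - 5)^2*(t - 1)*(t + 3)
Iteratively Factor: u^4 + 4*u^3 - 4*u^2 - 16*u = (u + 4)*(u^3 - 4*u) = (u - 2)*(u + 4)*(u^2 + 2*u) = u*(u - 2)*(u + 4)*(u + 2)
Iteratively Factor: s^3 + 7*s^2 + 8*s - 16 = (s - 1)*(s^2 + 8*s + 16) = (s - 1)*(s + 4)*(s + 4)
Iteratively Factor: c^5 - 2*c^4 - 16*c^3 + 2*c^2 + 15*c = (c + 3)*(c^4 - 5*c^3 - c^2 + 5*c) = (c - 5)*(c + 3)*(c^3 - c) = (c - 5)*(c - 1)*(c + 3)*(c^2 + c) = c*(c - 5)*(c - 1)*(c + 3)*(c + 1)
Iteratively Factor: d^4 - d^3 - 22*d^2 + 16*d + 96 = (d + 4)*(d^3 - 5*d^2 - 2*d + 24) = (d - 4)*(d + 4)*(d^2 - d - 6) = (d - 4)*(d + 2)*(d + 4)*(d - 3)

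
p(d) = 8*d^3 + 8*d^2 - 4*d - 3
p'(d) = 24*d^2 + 16*d - 4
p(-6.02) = -1434.33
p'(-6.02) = 769.45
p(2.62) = 185.31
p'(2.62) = 202.67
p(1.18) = 16.56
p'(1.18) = 48.30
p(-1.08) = 0.57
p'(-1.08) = 6.71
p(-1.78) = -15.65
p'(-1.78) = 43.56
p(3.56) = 445.09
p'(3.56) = 357.13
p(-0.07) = -2.68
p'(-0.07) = -5.00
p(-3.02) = -138.31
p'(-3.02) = 166.57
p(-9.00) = -5151.00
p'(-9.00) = 1796.00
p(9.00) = 6441.00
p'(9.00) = 2084.00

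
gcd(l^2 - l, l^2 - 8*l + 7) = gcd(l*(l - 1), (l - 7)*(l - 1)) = l - 1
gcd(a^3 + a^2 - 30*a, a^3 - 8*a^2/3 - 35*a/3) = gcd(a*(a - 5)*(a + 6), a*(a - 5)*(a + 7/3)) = a^2 - 5*a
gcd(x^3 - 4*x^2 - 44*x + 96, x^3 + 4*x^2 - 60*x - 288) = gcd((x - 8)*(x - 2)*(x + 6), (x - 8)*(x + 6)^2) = x^2 - 2*x - 48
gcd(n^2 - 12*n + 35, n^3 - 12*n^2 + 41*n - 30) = n - 5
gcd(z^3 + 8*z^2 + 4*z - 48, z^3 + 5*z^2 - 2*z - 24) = z^2 + 2*z - 8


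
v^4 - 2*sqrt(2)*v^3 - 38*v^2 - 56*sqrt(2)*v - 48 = (v - 6*sqrt(2))*(v + sqrt(2))^2*(v + 2*sqrt(2))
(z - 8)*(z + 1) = z^2 - 7*z - 8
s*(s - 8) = s^2 - 8*s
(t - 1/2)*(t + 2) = t^2 + 3*t/2 - 1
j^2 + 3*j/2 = j*(j + 3/2)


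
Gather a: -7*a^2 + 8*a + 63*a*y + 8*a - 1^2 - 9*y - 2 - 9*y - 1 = -7*a^2 + a*(63*y + 16) - 18*y - 4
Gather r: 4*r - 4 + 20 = 4*r + 16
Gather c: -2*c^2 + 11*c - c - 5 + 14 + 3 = -2*c^2 + 10*c + 12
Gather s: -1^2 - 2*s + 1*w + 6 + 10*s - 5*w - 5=8*s - 4*w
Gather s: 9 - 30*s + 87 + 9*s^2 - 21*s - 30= 9*s^2 - 51*s + 66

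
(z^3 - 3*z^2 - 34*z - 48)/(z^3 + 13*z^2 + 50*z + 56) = (z^2 - 5*z - 24)/(z^2 + 11*z + 28)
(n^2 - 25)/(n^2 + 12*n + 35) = (n - 5)/(n + 7)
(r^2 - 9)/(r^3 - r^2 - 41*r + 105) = (r + 3)/(r^2 + 2*r - 35)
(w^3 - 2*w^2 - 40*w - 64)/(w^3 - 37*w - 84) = (w^2 - 6*w - 16)/(w^2 - 4*w - 21)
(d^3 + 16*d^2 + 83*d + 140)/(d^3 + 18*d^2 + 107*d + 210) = (d + 4)/(d + 6)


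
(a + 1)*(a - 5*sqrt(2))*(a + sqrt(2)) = a^3 - 4*sqrt(2)*a^2 + a^2 - 10*a - 4*sqrt(2)*a - 10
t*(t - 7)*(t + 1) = t^3 - 6*t^2 - 7*t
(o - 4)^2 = o^2 - 8*o + 16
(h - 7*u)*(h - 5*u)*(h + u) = h^3 - 11*h^2*u + 23*h*u^2 + 35*u^3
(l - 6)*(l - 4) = l^2 - 10*l + 24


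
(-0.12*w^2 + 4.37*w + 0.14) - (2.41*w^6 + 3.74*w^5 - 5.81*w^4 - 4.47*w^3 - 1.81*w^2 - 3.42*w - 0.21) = -2.41*w^6 - 3.74*w^5 + 5.81*w^4 + 4.47*w^3 + 1.69*w^2 + 7.79*w + 0.35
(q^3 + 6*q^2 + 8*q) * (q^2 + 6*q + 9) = q^5 + 12*q^4 + 53*q^3 + 102*q^2 + 72*q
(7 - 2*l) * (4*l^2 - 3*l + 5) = -8*l^3 + 34*l^2 - 31*l + 35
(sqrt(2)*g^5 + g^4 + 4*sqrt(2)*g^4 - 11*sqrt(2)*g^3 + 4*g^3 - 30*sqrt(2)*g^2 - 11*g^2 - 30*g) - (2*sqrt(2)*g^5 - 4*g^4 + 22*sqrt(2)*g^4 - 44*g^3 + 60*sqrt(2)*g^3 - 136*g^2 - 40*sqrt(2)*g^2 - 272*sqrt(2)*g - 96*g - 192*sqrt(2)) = -sqrt(2)*g^5 - 18*sqrt(2)*g^4 + 5*g^4 - 71*sqrt(2)*g^3 + 48*g^3 + 10*sqrt(2)*g^2 + 125*g^2 + 66*g + 272*sqrt(2)*g + 192*sqrt(2)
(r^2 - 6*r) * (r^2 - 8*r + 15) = r^4 - 14*r^3 + 63*r^2 - 90*r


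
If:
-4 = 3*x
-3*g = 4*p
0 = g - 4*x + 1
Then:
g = -19/3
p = 19/4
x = -4/3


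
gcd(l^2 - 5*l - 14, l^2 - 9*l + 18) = 1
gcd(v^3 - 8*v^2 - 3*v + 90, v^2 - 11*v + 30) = v^2 - 11*v + 30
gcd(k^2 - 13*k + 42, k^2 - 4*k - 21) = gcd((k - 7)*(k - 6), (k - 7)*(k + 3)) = k - 7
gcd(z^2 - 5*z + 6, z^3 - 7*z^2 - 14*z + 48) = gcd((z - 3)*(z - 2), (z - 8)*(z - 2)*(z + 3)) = z - 2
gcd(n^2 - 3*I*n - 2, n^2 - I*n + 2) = n - 2*I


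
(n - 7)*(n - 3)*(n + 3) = n^3 - 7*n^2 - 9*n + 63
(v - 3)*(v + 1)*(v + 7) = v^3 + 5*v^2 - 17*v - 21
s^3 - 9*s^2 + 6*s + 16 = (s - 8)*(s - 2)*(s + 1)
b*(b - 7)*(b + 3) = b^3 - 4*b^2 - 21*b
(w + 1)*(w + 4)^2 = w^3 + 9*w^2 + 24*w + 16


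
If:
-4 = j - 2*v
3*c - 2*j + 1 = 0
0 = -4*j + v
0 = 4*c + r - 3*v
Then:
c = 1/21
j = 4/7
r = 20/3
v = 16/7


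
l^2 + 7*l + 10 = (l + 2)*(l + 5)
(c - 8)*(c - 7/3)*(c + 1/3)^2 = c^4 - 29*c^3/3 + 107*c^2/9 + 305*c/27 + 56/27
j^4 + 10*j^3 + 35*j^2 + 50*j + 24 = (j + 1)*(j + 2)*(j + 3)*(j + 4)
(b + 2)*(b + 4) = b^2 + 6*b + 8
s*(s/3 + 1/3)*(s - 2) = s^3/3 - s^2/3 - 2*s/3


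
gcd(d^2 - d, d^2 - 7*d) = d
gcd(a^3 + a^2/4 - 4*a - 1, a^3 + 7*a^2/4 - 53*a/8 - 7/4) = a^2 - 7*a/4 - 1/2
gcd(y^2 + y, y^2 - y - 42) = 1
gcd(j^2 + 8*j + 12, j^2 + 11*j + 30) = j + 6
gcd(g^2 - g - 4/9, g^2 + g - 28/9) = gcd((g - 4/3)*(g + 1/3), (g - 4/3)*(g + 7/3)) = g - 4/3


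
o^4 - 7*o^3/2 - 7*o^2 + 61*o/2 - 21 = (o - 7/2)*(o - 2)*(o - 1)*(o + 3)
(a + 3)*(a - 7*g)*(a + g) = a^3 - 6*a^2*g + 3*a^2 - 7*a*g^2 - 18*a*g - 21*g^2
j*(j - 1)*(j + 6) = j^3 + 5*j^2 - 6*j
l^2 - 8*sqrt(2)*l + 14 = (l - 7*sqrt(2))*(l - sqrt(2))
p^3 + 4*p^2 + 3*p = p*(p + 1)*(p + 3)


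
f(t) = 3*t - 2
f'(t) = 3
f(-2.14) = -8.42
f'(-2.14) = 3.00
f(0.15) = -1.55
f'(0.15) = 3.00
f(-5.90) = -19.70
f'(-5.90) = 3.00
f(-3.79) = -13.37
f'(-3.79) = 3.00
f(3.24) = 7.72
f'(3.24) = 3.00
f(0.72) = 0.16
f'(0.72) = 3.00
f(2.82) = 6.46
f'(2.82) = 3.00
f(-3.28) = -11.84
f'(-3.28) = 3.00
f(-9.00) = -29.00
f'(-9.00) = 3.00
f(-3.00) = -11.00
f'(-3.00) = 3.00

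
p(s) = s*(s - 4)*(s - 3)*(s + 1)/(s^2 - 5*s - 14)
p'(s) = s*(5 - 2*s)*(s - 4)*(s - 3)*(s + 1)/(s^2 - 5*s - 14)^2 + s*(s - 4)*(s - 3)/(s^2 - 5*s - 14) + s*(s - 4)*(s + 1)/(s^2 - 5*s - 14) + s*(s - 3)*(s + 1)/(s^2 - 5*s - 14) + (s - 4)*(s - 3)*(s + 1)/(s^2 - 5*s - 14) = (2*s^5 - 21*s^4 + 4*s^3 + 215*s^2 - 140*s - 168)/(s^4 - 10*s^3 - 3*s^2 + 140*s + 196)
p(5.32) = -8.37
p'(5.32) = -16.69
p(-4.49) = 34.83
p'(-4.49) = -9.47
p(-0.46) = 0.33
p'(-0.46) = -0.45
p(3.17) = 0.09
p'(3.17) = 0.50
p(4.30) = -0.52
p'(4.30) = -2.47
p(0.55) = -0.44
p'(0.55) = -0.67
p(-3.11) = 25.40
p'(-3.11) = -2.54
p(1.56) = -0.72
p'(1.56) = 0.12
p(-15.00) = 251.12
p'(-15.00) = -31.11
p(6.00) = -31.50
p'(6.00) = -63.56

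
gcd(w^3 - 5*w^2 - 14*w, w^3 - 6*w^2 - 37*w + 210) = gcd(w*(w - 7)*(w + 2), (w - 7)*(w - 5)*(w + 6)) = w - 7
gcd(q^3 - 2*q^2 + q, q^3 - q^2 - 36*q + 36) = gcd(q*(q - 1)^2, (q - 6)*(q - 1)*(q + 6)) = q - 1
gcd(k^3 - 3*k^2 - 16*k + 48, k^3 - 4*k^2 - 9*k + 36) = k^2 - 7*k + 12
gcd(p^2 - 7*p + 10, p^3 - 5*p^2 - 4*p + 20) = p^2 - 7*p + 10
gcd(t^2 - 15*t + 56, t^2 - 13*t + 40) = t - 8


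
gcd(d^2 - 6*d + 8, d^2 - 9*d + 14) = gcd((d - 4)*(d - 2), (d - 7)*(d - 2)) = d - 2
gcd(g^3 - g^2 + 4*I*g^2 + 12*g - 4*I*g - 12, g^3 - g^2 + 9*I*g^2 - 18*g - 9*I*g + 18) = g^2 + g*(-1 + 6*I) - 6*I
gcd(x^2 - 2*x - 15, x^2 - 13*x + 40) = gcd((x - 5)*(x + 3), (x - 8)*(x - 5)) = x - 5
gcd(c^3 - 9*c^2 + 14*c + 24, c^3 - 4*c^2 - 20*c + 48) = c - 6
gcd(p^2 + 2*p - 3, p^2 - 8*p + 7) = p - 1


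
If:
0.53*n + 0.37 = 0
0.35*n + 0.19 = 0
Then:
No Solution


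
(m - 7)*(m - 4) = m^2 - 11*m + 28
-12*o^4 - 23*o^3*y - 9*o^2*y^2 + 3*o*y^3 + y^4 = (-3*o + y)*(o + y)^2*(4*o + y)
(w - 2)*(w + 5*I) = w^2 - 2*w + 5*I*w - 10*I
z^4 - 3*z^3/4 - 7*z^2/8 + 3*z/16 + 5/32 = (z - 5/4)*(z - 1/2)*(z + 1/2)^2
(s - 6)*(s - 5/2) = s^2 - 17*s/2 + 15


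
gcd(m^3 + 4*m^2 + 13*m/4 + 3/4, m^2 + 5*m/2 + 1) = m + 1/2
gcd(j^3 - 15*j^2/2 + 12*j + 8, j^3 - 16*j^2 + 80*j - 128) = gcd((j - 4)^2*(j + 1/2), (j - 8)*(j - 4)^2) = j^2 - 8*j + 16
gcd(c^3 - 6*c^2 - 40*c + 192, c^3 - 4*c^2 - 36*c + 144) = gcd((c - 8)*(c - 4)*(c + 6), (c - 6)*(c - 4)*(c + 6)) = c^2 + 2*c - 24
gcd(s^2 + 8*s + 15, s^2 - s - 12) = s + 3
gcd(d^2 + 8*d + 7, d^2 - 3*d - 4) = d + 1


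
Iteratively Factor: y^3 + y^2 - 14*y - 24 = (y + 2)*(y^2 - y - 12) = (y + 2)*(y + 3)*(y - 4)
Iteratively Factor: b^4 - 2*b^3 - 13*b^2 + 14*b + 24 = (b + 1)*(b^3 - 3*b^2 - 10*b + 24) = (b - 4)*(b + 1)*(b^2 + b - 6) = (b - 4)*(b + 1)*(b + 3)*(b - 2)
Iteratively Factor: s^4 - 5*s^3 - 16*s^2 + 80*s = (s + 4)*(s^3 - 9*s^2 + 20*s) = (s - 5)*(s + 4)*(s^2 - 4*s) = s*(s - 5)*(s + 4)*(s - 4)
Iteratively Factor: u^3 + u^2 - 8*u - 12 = (u - 3)*(u^2 + 4*u + 4) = (u - 3)*(u + 2)*(u + 2)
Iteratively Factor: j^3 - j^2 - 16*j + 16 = (j - 4)*(j^2 + 3*j - 4) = (j - 4)*(j - 1)*(j + 4)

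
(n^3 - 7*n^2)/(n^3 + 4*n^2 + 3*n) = n*(n - 7)/(n^2 + 4*n + 3)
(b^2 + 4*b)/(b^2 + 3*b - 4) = b/(b - 1)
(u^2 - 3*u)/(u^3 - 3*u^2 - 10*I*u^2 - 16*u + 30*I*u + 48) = u/(u^2 - 10*I*u - 16)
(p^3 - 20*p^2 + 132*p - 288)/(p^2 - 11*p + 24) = (p^2 - 12*p + 36)/(p - 3)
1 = 1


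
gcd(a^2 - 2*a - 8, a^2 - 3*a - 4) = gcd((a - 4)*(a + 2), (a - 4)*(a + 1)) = a - 4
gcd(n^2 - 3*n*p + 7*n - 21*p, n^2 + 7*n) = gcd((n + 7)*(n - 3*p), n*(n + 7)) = n + 7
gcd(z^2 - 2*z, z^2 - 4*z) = z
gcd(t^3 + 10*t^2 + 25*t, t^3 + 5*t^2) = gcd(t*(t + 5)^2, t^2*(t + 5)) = t^2 + 5*t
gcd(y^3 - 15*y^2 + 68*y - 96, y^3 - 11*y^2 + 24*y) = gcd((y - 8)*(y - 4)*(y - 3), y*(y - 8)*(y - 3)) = y^2 - 11*y + 24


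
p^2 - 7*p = p*(p - 7)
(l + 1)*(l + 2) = l^2 + 3*l + 2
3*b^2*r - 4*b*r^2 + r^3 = r*(-3*b + r)*(-b + r)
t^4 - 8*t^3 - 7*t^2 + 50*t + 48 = (t - 8)*(t - 3)*(t + 1)*(t + 2)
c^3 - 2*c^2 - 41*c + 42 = (c - 7)*(c - 1)*(c + 6)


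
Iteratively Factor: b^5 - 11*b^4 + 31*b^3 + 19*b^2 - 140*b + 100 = (b - 1)*(b^4 - 10*b^3 + 21*b^2 + 40*b - 100) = (b - 1)*(b + 2)*(b^3 - 12*b^2 + 45*b - 50) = (b - 2)*(b - 1)*(b + 2)*(b^2 - 10*b + 25) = (b - 5)*(b - 2)*(b - 1)*(b + 2)*(b - 5)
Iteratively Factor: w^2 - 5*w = (w)*(w - 5)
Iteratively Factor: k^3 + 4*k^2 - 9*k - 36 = (k + 3)*(k^2 + k - 12) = (k + 3)*(k + 4)*(k - 3)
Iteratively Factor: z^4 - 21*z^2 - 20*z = (z + 4)*(z^3 - 4*z^2 - 5*z) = (z - 5)*(z + 4)*(z^2 + z) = (z - 5)*(z + 1)*(z + 4)*(z)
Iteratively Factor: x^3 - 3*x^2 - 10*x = (x + 2)*(x^2 - 5*x) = (x - 5)*(x + 2)*(x)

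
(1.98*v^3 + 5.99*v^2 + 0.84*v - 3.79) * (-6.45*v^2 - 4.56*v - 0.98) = -12.771*v^5 - 47.6643*v^4 - 34.6728*v^3 + 14.7449*v^2 + 16.4592*v + 3.7142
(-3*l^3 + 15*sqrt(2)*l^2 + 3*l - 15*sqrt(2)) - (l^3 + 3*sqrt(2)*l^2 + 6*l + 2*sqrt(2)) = -4*l^3 + 12*sqrt(2)*l^2 - 3*l - 17*sqrt(2)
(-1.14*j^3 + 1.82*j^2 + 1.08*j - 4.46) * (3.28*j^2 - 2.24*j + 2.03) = -3.7392*j^5 + 8.5232*j^4 - 2.8486*j^3 - 13.3534*j^2 + 12.1828*j - 9.0538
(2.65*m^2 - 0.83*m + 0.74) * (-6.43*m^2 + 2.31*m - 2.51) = -17.0395*m^4 + 11.4584*m^3 - 13.327*m^2 + 3.7927*m - 1.8574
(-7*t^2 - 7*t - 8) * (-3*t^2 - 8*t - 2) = 21*t^4 + 77*t^3 + 94*t^2 + 78*t + 16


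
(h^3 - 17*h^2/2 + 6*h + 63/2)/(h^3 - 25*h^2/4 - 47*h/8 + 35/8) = 4*(2*h^2 - 3*h - 9)/(8*h^2 + 6*h - 5)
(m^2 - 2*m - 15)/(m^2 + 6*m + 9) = (m - 5)/(m + 3)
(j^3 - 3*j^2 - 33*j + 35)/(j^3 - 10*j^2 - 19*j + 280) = (j - 1)/(j - 8)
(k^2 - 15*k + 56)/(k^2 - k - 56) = (k - 7)/(k + 7)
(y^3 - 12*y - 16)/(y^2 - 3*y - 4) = (y^2 + 4*y + 4)/(y + 1)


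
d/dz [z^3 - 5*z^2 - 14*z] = 3*z^2 - 10*z - 14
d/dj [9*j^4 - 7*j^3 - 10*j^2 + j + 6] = 36*j^3 - 21*j^2 - 20*j + 1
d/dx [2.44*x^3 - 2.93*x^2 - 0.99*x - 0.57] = 7.32*x^2 - 5.86*x - 0.99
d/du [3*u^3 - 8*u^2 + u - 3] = 9*u^2 - 16*u + 1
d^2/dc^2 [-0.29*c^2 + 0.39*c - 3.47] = -0.580000000000000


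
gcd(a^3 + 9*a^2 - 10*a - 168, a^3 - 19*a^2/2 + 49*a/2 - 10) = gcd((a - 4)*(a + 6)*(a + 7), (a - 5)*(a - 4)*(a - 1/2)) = a - 4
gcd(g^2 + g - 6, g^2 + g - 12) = 1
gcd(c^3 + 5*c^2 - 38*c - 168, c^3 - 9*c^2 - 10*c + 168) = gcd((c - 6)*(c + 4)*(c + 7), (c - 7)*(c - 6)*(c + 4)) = c^2 - 2*c - 24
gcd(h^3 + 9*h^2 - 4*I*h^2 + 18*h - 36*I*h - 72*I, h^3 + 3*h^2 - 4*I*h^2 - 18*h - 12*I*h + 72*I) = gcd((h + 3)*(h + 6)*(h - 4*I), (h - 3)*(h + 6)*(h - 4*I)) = h^2 + h*(6 - 4*I) - 24*I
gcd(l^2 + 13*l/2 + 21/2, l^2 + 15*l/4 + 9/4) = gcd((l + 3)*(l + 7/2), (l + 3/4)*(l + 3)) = l + 3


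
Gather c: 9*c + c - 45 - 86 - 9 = 10*c - 140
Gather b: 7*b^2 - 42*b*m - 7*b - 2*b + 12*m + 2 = 7*b^2 + b*(-42*m - 9) + 12*m + 2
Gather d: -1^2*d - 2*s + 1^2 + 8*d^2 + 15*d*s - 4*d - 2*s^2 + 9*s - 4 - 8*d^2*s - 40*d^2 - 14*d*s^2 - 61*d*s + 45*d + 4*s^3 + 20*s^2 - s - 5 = d^2*(-8*s - 32) + d*(-14*s^2 - 46*s + 40) + 4*s^3 + 18*s^2 + 6*s - 8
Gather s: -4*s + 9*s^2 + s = 9*s^2 - 3*s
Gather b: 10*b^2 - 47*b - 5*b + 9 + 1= 10*b^2 - 52*b + 10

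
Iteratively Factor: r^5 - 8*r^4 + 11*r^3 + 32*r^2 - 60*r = (r + 2)*(r^4 - 10*r^3 + 31*r^2 - 30*r) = (r - 3)*(r + 2)*(r^3 - 7*r^2 + 10*r) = (r - 3)*(r - 2)*(r + 2)*(r^2 - 5*r) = r*(r - 3)*(r - 2)*(r + 2)*(r - 5)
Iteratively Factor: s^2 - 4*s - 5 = (s - 5)*(s + 1)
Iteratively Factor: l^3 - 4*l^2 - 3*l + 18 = (l - 3)*(l^2 - l - 6) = (l - 3)*(l + 2)*(l - 3)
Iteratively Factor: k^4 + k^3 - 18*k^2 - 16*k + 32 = (k + 2)*(k^3 - k^2 - 16*k + 16) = (k + 2)*(k + 4)*(k^2 - 5*k + 4) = (k - 1)*(k + 2)*(k + 4)*(k - 4)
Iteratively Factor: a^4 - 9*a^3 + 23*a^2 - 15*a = (a)*(a^3 - 9*a^2 + 23*a - 15) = a*(a - 1)*(a^2 - 8*a + 15) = a*(a - 3)*(a - 1)*(a - 5)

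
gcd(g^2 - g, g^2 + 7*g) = g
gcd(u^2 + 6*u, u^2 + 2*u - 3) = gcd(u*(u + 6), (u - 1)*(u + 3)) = 1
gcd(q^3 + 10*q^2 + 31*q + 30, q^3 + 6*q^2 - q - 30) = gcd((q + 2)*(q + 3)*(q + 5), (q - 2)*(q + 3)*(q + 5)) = q^2 + 8*q + 15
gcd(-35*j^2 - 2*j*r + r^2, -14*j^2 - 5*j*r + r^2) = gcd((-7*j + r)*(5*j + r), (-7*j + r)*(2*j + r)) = -7*j + r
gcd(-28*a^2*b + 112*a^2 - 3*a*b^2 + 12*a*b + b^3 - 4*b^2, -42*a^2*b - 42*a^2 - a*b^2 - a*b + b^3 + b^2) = 7*a - b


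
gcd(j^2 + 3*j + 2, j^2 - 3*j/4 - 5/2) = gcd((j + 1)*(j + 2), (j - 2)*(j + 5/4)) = 1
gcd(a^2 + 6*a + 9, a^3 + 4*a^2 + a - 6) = a + 3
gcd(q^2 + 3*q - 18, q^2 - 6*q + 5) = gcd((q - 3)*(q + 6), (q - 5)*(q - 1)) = 1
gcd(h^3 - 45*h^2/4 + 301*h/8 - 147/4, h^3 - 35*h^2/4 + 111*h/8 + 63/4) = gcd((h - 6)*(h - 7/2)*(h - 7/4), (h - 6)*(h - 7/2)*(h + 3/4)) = h^2 - 19*h/2 + 21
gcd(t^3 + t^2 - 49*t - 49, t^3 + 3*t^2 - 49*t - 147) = t^2 - 49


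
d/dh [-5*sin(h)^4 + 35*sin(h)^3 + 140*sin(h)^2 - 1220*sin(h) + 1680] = 5*(-4*sin(h)^3 + 21*sin(h)^2 + 56*sin(h) - 244)*cos(h)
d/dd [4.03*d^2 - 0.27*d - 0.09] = 8.06*d - 0.27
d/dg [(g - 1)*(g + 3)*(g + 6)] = 3*g^2 + 16*g + 9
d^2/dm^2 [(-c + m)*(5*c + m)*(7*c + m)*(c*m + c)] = 2*c*(23*c^2 + 33*c*m + 11*c + 6*m^2 + 3*m)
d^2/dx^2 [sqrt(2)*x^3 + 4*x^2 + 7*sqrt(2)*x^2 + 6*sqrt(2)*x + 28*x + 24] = 6*sqrt(2)*x + 8 + 14*sqrt(2)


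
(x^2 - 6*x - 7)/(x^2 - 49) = (x + 1)/(x + 7)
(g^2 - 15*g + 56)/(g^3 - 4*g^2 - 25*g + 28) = (g - 8)/(g^2 + 3*g - 4)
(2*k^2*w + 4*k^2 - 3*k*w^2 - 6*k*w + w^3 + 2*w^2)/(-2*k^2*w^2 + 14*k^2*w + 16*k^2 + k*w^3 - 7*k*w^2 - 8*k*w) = (-k*w - 2*k + w^2 + 2*w)/(k*(w^2 - 7*w - 8))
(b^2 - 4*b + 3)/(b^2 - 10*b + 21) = (b - 1)/(b - 7)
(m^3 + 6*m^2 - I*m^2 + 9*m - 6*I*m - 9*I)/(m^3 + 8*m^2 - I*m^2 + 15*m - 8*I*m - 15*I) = (m + 3)/(m + 5)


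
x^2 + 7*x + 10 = (x + 2)*(x + 5)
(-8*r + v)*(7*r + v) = -56*r^2 - r*v + v^2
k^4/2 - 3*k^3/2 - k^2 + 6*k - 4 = (k/2 + 1)*(k - 2)^2*(k - 1)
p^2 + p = p*(p + 1)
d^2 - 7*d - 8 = (d - 8)*(d + 1)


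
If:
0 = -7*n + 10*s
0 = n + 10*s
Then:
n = 0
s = 0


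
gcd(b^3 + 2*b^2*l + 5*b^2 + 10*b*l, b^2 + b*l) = b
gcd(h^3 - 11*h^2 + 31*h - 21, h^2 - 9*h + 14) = h - 7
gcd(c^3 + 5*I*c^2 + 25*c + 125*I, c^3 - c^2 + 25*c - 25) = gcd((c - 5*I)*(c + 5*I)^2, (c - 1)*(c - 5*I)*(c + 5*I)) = c^2 + 25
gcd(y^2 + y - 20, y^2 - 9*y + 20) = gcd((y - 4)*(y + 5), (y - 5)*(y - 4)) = y - 4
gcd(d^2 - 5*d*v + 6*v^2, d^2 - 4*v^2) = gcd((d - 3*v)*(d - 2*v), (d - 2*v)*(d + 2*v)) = -d + 2*v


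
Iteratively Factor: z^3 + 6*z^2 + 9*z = (z + 3)*(z^2 + 3*z) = (z + 3)^2*(z)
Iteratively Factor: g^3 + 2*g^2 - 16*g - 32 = (g + 4)*(g^2 - 2*g - 8) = (g + 2)*(g + 4)*(g - 4)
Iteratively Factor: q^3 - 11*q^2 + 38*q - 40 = (q - 4)*(q^2 - 7*q + 10) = (q - 4)*(q - 2)*(q - 5)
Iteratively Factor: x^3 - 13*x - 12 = (x - 4)*(x^2 + 4*x + 3) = (x - 4)*(x + 3)*(x + 1)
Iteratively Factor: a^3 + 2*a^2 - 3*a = (a - 1)*(a^2 + 3*a) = (a - 1)*(a + 3)*(a)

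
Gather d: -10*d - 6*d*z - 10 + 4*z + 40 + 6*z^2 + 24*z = d*(-6*z - 10) + 6*z^2 + 28*z + 30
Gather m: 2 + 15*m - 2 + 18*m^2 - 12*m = 18*m^2 + 3*m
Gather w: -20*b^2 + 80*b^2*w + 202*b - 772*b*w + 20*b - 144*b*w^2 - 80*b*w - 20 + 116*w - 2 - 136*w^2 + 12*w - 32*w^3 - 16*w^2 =-20*b^2 + 222*b - 32*w^3 + w^2*(-144*b - 152) + w*(80*b^2 - 852*b + 128) - 22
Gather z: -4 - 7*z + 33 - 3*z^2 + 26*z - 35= -3*z^2 + 19*z - 6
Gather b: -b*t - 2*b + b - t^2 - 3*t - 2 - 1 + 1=b*(-t - 1) - t^2 - 3*t - 2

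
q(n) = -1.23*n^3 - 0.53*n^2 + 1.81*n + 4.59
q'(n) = -3.69*n^2 - 1.06*n + 1.81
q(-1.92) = 7.87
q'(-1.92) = -9.76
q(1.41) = 2.64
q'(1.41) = -7.02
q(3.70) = -58.27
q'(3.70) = -52.63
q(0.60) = 5.22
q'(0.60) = -0.15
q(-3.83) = 58.99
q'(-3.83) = -48.26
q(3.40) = -43.73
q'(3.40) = -44.45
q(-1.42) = 4.47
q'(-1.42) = -4.13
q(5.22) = -175.35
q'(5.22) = -104.27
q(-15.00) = 4009.44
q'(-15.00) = -812.54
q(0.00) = 4.59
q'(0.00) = 1.81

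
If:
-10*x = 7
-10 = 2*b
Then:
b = -5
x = -7/10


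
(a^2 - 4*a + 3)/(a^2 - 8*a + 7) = (a - 3)/(a - 7)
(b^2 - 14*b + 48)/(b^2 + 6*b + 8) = (b^2 - 14*b + 48)/(b^2 + 6*b + 8)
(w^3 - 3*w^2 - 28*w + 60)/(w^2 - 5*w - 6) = (w^2 + 3*w - 10)/(w + 1)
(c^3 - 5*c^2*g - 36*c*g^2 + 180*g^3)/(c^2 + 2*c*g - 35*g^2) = (c^2 - 36*g^2)/(c + 7*g)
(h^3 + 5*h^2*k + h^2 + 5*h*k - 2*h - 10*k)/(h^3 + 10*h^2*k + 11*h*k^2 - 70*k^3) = (h^2 + h - 2)/(h^2 + 5*h*k - 14*k^2)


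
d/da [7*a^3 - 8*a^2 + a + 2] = 21*a^2 - 16*a + 1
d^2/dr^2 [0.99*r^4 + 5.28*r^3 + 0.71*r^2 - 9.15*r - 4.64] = 11.88*r^2 + 31.68*r + 1.42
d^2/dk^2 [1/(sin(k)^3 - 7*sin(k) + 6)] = (-9*sin(k)^6 + 26*sin(k)^4 + 54*sin(k)^3 - 91*sin(k)^2 - 78*sin(k) + 98)/(sin(k)^3 - 7*sin(k) + 6)^3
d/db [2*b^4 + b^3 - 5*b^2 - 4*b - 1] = 8*b^3 + 3*b^2 - 10*b - 4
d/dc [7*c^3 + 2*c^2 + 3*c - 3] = 21*c^2 + 4*c + 3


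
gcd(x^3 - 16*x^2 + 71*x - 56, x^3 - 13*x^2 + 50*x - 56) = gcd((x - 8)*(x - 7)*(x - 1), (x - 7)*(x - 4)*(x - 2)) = x - 7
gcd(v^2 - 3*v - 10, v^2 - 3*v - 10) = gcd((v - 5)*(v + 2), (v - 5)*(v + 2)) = v^2 - 3*v - 10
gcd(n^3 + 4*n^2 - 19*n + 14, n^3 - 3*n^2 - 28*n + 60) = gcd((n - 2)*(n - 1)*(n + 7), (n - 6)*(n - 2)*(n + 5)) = n - 2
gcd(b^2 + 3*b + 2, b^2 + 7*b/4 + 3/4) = b + 1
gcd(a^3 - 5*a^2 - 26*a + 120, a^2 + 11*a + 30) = a + 5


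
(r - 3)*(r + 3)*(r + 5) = r^3 + 5*r^2 - 9*r - 45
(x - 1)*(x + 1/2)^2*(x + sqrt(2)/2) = x^4 + sqrt(2)*x^3/2 - 3*x^2/4 - 3*sqrt(2)*x/8 - x/4 - sqrt(2)/8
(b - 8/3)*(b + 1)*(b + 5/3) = b^3 - 49*b/9 - 40/9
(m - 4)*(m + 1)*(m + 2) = m^3 - m^2 - 10*m - 8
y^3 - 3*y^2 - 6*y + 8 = (y - 4)*(y - 1)*(y + 2)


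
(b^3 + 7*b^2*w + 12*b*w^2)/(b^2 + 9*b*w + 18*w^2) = b*(b + 4*w)/(b + 6*w)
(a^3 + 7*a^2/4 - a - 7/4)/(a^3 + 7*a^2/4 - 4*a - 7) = (a^2 - 1)/(a^2 - 4)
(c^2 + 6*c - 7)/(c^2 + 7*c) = (c - 1)/c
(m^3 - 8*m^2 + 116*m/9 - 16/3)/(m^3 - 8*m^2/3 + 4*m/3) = (m^2 - 22*m/3 + 8)/(m*(m - 2))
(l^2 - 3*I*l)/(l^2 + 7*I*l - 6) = l*(l - 3*I)/(l^2 + 7*I*l - 6)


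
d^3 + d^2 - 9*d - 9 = (d - 3)*(d + 1)*(d + 3)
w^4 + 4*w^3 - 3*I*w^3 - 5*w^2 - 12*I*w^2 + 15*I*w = w*(w - 1)*(w + 5)*(w - 3*I)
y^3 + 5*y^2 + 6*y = y*(y + 2)*(y + 3)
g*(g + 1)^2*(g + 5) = g^4 + 7*g^3 + 11*g^2 + 5*g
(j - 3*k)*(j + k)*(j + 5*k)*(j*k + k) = j^4*k + 3*j^3*k^2 + j^3*k - 13*j^2*k^3 + 3*j^2*k^2 - 15*j*k^4 - 13*j*k^3 - 15*k^4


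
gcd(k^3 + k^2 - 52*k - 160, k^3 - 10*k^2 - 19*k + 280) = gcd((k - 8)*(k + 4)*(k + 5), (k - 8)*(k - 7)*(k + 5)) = k^2 - 3*k - 40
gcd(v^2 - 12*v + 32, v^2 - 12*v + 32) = v^2 - 12*v + 32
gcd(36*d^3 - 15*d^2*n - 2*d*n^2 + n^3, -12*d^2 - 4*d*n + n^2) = 1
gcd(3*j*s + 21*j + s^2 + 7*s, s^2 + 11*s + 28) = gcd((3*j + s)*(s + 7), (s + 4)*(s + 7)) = s + 7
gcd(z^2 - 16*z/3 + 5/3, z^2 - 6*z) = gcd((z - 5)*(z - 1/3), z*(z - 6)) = 1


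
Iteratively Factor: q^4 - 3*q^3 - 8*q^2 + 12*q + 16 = (q + 2)*(q^3 - 5*q^2 + 2*q + 8) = (q - 2)*(q + 2)*(q^2 - 3*q - 4) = (q - 4)*(q - 2)*(q + 2)*(q + 1)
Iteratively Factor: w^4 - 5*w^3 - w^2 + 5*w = (w - 1)*(w^3 - 4*w^2 - 5*w) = (w - 5)*(w - 1)*(w^2 + w) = w*(w - 5)*(w - 1)*(w + 1)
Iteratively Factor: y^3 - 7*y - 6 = (y - 3)*(y^2 + 3*y + 2) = (y - 3)*(y + 1)*(y + 2)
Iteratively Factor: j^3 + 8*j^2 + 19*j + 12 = (j + 3)*(j^2 + 5*j + 4) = (j + 3)*(j + 4)*(j + 1)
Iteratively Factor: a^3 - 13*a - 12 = (a - 4)*(a^2 + 4*a + 3) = (a - 4)*(a + 3)*(a + 1)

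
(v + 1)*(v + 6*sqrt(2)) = v^2 + v + 6*sqrt(2)*v + 6*sqrt(2)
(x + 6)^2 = x^2 + 12*x + 36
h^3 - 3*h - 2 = (h - 2)*(h + 1)^2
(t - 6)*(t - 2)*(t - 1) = t^3 - 9*t^2 + 20*t - 12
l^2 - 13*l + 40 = (l - 8)*(l - 5)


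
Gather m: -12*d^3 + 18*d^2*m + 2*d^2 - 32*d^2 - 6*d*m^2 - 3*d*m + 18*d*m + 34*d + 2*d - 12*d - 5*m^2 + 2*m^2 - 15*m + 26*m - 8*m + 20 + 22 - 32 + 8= -12*d^3 - 30*d^2 + 24*d + m^2*(-6*d - 3) + m*(18*d^2 + 15*d + 3) + 18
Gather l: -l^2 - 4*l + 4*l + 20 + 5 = 25 - l^2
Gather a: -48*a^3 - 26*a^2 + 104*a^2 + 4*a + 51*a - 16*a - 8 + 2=-48*a^3 + 78*a^2 + 39*a - 6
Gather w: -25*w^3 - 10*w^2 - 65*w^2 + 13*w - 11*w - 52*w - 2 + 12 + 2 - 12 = -25*w^3 - 75*w^2 - 50*w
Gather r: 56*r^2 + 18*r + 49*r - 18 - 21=56*r^2 + 67*r - 39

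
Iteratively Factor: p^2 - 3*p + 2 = (p - 1)*(p - 2)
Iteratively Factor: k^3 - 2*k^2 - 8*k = (k + 2)*(k^2 - 4*k) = k*(k + 2)*(k - 4)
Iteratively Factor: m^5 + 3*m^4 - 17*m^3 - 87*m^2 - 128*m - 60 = (m - 5)*(m^4 + 8*m^3 + 23*m^2 + 28*m + 12) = (m - 5)*(m + 2)*(m^3 + 6*m^2 + 11*m + 6) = (m - 5)*(m + 1)*(m + 2)*(m^2 + 5*m + 6) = (m - 5)*(m + 1)*(m + 2)*(m + 3)*(m + 2)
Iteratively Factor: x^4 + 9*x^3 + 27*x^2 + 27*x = (x + 3)*(x^3 + 6*x^2 + 9*x) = (x + 3)^2*(x^2 + 3*x) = x*(x + 3)^2*(x + 3)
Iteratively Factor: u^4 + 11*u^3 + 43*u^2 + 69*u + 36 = (u + 4)*(u^3 + 7*u^2 + 15*u + 9) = (u + 3)*(u + 4)*(u^2 + 4*u + 3) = (u + 1)*(u + 3)*(u + 4)*(u + 3)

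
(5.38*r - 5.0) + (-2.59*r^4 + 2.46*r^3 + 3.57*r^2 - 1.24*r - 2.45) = -2.59*r^4 + 2.46*r^3 + 3.57*r^2 + 4.14*r - 7.45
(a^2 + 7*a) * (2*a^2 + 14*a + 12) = 2*a^4 + 28*a^3 + 110*a^2 + 84*a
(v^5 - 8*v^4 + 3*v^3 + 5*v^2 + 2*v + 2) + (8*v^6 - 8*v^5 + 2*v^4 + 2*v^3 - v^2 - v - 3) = 8*v^6 - 7*v^5 - 6*v^4 + 5*v^3 + 4*v^2 + v - 1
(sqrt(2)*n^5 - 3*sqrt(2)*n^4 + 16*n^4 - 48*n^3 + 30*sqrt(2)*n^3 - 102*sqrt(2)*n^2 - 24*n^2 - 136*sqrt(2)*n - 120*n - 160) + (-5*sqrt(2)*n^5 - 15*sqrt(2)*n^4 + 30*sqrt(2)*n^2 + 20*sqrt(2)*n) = -4*sqrt(2)*n^5 - 18*sqrt(2)*n^4 + 16*n^4 - 48*n^3 + 30*sqrt(2)*n^3 - 72*sqrt(2)*n^2 - 24*n^2 - 116*sqrt(2)*n - 120*n - 160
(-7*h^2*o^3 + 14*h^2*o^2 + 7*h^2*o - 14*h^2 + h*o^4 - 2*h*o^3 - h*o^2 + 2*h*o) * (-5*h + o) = 35*h^3*o^3 - 70*h^3*o^2 - 35*h^3*o + 70*h^3 - 12*h^2*o^4 + 24*h^2*o^3 + 12*h^2*o^2 - 24*h^2*o + h*o^5 - 2*h*o^4 - h*o^3 + 2*h*o^2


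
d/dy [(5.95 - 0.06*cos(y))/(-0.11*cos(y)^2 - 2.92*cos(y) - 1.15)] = (0.0066*cos(y)^2 - 1.309*cos(y) - 17.443)*sin(y)/(0.0121*cos(y)^4 + 0.6424*cos(y)^3 + 8.7794*cos(y)^2 + 6.716*cos(y) + 1.3225)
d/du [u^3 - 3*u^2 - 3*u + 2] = 3*u^2 - 6*u - 3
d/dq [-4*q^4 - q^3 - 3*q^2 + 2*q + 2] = -16*q^3 - 3*q^2 - 6*q + 2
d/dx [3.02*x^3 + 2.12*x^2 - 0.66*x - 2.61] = 9.06*x^2 + 4.24*x - 0.66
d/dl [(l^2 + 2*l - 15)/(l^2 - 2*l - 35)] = -4/(l^2 - 14*l + 49)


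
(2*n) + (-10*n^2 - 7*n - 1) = -10*n^2 - 5*n - 1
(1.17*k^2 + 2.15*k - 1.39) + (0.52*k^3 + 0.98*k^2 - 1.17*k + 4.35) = 0.52*k^3 + 2.15*k^2 + 0.98*k + 2.96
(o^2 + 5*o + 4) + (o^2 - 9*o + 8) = 2*o^2 - 4*o + 12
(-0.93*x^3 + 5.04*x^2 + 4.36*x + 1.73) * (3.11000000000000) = -2.8923*x^3 + 15.6744*x^2 + 13.5596*x + 5.3803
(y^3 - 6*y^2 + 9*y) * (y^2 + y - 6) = y^5 - 5*y^4 - 3*y^3 + 45*y^2 - 54*y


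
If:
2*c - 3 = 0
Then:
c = 3/2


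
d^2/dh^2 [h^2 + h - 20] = 2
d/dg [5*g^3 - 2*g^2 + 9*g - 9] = 15*g^2 - 4*g + 9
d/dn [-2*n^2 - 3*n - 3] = -4*n - 3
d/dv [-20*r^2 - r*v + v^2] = -r + 2*v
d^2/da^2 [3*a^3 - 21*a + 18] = 18*a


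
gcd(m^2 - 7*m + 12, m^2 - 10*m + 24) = m - 4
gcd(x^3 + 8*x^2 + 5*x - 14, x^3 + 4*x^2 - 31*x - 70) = x^2 + 9*x + 14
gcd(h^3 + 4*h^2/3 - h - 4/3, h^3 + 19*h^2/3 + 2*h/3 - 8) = h^2 + h/3 - 4/3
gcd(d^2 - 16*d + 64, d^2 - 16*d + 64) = d^2 - 16*d + 64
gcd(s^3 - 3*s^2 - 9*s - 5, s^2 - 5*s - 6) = s + 1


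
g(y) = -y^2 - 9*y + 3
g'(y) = -2*y - 9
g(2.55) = -26.45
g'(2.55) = -14.10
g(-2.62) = 19.72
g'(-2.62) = -3.76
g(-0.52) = 7.41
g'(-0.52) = -7.96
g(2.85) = -30.77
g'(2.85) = -14.70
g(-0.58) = 7.88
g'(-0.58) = -7.84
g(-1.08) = 11.55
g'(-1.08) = -6.84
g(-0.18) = 4.59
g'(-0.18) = -8.64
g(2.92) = -31.81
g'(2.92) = -14.84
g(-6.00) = 21.00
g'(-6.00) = 3.00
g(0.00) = 3.00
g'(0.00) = -9.00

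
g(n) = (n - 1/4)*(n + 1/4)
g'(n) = 2*n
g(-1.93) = 3.66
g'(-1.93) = -3.86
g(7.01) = 49.08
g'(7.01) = 14.02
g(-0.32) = 0.04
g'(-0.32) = -0.64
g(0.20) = -0.02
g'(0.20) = 0.40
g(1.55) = 2.34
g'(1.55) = 3.10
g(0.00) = -0.06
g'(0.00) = 0.00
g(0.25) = 0.00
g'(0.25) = 0.50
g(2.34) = 5.41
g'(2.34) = 4.68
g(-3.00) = 8.94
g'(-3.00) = -6.00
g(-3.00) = 8.94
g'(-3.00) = -6.00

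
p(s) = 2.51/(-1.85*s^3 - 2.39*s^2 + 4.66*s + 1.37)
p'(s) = 2.51*(5.55*s^2 + 4.78*s - 4.66)/(-1.85*s^3 - 2.39*s^2 + 4.66*s + 1.37)^2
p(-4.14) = 0.03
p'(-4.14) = 0.03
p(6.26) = -0.00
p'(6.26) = 0.00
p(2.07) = -0.16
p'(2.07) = 0.30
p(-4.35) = 0.03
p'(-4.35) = 0.03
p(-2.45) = 0.89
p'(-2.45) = 5.37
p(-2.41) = 1.17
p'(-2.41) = 8.69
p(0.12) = 1.33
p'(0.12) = -2.81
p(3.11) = -0.04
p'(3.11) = 0.04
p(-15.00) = 0.00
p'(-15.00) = 0.00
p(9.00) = -0.00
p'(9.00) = 0.00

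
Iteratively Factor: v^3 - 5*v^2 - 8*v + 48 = (v - 4)*(v^2 - v - 12) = (v - 4)^2*(v + 3)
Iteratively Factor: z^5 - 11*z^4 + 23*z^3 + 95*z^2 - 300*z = (z - 5)*(z^4 - 6*z^3 - 7*z^2 + 60*z) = z*(z - 5)*(z^3 - 6*z^2 - 7*z + 60) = z*(z - 5)^2*(z^2 - z - 12) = z*(z - 5)^2*(z - 4)*(z + 3)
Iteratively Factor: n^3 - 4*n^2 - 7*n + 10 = (n + 2)*(n^2 - 6*n + 5) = (n - 5)*(n + 2)*(n - 1)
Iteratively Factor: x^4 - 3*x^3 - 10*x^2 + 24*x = (x)*(x^3 - 3*x^2 - 10*x + 24) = x*(x + 3)*(x^2 - 6*x + 8) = x*(x - 2)*(x + 3)*(x - 4)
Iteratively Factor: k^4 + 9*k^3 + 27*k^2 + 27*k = (k + 3)*(k^3 + 6*k^2 + 9*k) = (k + 3)^2*(k^2 + 3*k) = (k + 3)^3*(k)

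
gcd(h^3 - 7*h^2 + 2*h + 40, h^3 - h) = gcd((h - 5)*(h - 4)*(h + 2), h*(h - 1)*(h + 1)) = 1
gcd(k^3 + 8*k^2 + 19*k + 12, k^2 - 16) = k + 4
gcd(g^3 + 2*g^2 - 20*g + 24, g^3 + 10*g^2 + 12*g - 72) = g^2 + 4*g - 12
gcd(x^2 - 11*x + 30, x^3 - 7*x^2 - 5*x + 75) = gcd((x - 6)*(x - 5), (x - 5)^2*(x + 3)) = x - 5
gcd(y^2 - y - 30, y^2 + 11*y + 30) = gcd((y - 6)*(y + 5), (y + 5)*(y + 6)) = y + 5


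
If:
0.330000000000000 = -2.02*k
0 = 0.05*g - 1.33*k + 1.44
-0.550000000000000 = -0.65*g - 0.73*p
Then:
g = -33.15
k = -0.16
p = 30.27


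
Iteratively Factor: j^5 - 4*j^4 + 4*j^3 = (j - 2)*(j^4 - 2*j^3) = j*(j - 2)*(j^3 - 2*j^2) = j^2*(j - 2)*(j^2 - 2*j) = j^3*(j - 2)*(j - 2)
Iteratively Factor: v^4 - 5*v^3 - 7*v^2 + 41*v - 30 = (v - 2)*(v^3 - 3*v^2 - 13*v + 15) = (v - 2)*(v + 3)*(v^2 - 6*v + 5) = (v - 2)*(v - 1)*(v + 3)*(v - 5)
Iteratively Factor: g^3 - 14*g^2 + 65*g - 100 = (g - 5)*(g^2 - 9*g + 20) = (g - 5)*(g - 4)*(g - 5)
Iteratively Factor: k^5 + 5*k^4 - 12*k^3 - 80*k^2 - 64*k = (k)*(k^4 + 5*k^3 - 12*k^2 - 80*k - 64) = k*(k + 4)*(k^3 + k^2 - 16*k - 16) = k*(k + 1)*(k + 4)*(k^2 - 16) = k*(k + 1)*(k + 4)^2*(k - 4)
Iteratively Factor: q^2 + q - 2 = (q + 2)*(q - 1)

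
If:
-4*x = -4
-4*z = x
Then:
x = 1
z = -1/4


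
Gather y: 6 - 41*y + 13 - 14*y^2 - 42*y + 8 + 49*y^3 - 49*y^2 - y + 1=49*y^3 - 63*y^2 - 84*y + 28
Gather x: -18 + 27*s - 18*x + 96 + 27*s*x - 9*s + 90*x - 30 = 18*s + x*(27*s + 72) + 48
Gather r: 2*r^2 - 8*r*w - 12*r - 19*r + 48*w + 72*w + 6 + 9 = 2*r^2 + r*(-8*w - 31) + 120*w + 15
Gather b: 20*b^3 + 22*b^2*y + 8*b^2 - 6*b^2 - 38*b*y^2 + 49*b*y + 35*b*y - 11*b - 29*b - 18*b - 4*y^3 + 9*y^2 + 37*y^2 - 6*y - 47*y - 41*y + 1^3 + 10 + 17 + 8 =20*b^3 + b^2*(22*y + 2) + b*(-38*y^2 + 84*y - 58) - 4*y^3 + 46*y^2 - 94*y + 36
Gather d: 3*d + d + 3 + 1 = 4*d + 4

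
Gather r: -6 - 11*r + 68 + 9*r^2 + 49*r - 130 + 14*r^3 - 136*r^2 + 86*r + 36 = 14*r^3 - 127*r^2 + 124*r - 32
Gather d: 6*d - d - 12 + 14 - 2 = 5*d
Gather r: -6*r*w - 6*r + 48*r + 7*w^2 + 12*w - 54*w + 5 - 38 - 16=r*(42 - 6*w) + 7*w^2 - 42*w - 49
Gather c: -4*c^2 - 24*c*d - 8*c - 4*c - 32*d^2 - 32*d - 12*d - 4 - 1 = -4*c^2 + c*(-24*d - 12) - 32*d^2 - 44*d - 5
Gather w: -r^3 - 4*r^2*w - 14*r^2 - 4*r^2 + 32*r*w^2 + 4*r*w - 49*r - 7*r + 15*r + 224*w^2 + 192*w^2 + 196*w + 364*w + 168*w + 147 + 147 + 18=-r^3 - 18*r^2 - 41*r + w^2*(32*r + 416) + w*(-4*r^2 + 4*r + 728) + 312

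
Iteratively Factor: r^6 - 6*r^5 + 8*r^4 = (r - 4)*(r^5 - 2*r^4) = (r - 4)*(r - 2)*(r^4) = r*(r - 4)*(r - 2)*(r^3) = r^2*(r - 4)*(r - 2)*(r^2) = r^3*(r - 4)*(r - 2)*(r)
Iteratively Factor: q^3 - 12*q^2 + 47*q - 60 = (q - 4)*(q^2 - 8*q + 15) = (q - 4)*(q - 3)*(q - 5)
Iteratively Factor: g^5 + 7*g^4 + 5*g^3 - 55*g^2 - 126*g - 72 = (g + 1)*(g^4 + 6*g^3 - g^2 - 54*g - 72) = (g + 1)*(g + 2)*(g^3 + 4*g^2 - 9*g - 36) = (g - 3)*(g + 1)*(g + 2)*(g^2 + 7*g + 12) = (g - 3)*(g + 1)*(g + 2)*(g + 4)*(g + 3)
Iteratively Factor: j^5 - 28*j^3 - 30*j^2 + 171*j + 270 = (j + 3)*(j^4 - 3*j^3 - 19*j^2 + 27*j + 90) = (j + 3)^2*(j^3 - 6*j^2 - j + 30) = (j - 5)*(j + 3)^2*(j^2 - j - 6) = (j - 5)*(j + 2)*(j + 3)^2*(j - 3)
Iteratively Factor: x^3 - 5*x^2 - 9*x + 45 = (x - 3)*(x^2 - 2*x - 15) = (x - 3)*(x + 3)*(x - 5)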